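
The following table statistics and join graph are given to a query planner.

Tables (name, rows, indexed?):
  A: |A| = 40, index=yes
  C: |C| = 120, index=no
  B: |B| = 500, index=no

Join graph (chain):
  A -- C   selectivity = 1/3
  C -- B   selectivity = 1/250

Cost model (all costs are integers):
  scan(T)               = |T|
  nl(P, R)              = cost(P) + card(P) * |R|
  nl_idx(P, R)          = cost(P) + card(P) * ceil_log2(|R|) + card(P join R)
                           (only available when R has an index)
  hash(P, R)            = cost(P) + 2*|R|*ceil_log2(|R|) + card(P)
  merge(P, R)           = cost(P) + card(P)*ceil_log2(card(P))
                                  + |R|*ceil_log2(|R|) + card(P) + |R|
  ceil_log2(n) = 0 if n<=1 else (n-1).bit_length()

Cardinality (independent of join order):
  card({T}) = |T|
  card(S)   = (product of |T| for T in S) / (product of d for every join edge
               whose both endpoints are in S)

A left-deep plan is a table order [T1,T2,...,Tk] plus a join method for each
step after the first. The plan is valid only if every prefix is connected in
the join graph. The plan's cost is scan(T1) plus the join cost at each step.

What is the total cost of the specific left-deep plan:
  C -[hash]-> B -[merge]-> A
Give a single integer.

step 1: scan C: cost=120, card=120
step 2: join B via hash
    card(P join B) = 120*500/(250) = 240
    cost = 120 + 2*500*9 + 120 = 9240
step 3: join A via merge
    card(P join A) = 240*40/(3) = 3200
    cost = 9240 + 240*8 + 40*6 + 240 + 40 = 11680

11680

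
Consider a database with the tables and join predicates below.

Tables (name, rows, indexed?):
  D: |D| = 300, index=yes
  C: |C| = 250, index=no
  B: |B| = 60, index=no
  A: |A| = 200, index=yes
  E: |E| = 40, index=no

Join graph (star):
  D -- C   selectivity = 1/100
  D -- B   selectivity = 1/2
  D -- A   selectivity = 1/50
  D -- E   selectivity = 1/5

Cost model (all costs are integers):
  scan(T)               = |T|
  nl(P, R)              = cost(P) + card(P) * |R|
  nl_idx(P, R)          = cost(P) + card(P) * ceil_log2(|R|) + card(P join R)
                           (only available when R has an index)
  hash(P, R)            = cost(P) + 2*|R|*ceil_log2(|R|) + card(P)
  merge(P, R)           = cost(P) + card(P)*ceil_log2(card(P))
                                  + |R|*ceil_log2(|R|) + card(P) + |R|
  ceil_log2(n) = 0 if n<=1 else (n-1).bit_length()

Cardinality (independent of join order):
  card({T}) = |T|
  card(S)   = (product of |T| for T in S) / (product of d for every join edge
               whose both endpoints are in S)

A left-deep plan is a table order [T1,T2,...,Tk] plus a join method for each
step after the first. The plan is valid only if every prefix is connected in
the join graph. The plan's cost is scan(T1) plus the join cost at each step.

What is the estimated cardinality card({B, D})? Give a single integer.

9000

Tables in S: B(60), D(300)
Edges inside S: D-B(d=2)
numerator = 60 * 300 = 18000
denominator = 2 = 2
card(S) = 18000 / 2 = 9000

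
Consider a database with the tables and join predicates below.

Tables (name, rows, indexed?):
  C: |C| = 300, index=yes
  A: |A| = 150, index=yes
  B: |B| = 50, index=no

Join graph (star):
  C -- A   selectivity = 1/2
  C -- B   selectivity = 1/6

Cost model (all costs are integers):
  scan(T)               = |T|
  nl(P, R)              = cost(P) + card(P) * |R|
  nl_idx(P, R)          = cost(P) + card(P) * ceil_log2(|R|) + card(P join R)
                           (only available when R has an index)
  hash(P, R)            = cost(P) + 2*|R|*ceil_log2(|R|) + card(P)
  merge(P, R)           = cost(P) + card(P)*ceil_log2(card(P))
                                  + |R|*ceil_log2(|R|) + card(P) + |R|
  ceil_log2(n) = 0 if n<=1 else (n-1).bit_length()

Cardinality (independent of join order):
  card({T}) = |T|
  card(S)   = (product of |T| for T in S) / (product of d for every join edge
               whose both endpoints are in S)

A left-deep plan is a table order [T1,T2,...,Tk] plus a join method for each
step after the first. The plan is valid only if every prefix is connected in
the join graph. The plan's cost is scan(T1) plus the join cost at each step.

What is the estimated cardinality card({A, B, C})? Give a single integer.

Tables in S: A(150), B(50), C(300)
Edges inside S: C-A(d=2), C-B(d=6)
numerator = 150 * 50 * 300 = 2250000
denominator = 2 * 6 = 12
card(S) = 2250000 / 12 = 187500

187500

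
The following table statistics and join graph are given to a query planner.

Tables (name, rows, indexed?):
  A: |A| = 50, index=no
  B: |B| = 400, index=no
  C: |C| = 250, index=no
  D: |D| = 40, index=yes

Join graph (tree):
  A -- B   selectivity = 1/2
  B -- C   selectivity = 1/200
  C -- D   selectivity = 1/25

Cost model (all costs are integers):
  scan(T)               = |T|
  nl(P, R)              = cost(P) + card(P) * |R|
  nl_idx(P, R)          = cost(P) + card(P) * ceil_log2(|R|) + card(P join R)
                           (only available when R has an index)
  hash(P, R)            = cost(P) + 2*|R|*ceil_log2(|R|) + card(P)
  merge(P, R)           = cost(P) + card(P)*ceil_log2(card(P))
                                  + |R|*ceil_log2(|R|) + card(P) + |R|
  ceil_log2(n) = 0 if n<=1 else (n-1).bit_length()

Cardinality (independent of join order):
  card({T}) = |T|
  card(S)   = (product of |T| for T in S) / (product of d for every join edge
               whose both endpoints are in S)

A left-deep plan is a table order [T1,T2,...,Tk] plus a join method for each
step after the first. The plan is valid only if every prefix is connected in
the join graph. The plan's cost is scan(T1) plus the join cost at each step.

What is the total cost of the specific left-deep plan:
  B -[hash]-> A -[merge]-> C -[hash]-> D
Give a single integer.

step 1: scan B: cost=400, card=400
step 2: join A via hash
    card(P join A) = 400*50/(2) = 10000
    cost = 400 + 2*50*6 + 400 = 1400
step 3: join C via merge
    card(P join C) = 10000*250/(200) = 12500
    cost = 1400 + 10000*14 + 250*8 + 10000 + 250 = 153650
step 4: join D via hash
    card(P join D) = 12500*40/(25) = 20000
    cost = 153650 + 2*40*6 + 12500 = 166630

166630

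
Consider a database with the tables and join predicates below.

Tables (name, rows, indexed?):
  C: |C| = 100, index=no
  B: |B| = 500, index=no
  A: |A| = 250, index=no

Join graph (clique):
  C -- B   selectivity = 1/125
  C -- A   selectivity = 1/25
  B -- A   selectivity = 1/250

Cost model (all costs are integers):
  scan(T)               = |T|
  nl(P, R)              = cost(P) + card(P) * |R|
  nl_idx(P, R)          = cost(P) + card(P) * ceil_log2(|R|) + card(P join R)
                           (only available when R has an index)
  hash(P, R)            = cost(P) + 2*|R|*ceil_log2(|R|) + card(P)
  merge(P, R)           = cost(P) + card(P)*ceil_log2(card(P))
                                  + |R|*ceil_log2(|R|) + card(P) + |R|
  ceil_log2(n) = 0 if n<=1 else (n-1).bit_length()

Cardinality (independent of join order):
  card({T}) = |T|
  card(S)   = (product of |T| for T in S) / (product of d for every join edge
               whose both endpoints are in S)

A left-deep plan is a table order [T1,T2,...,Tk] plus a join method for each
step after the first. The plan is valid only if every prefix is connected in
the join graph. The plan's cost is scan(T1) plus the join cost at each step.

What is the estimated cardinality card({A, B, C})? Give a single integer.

Tables in S: A(250), B(500), C(100)
Edges inside S: C-B(d=125), C-A(d=25), B-A(d=250)
numerator = 250 * 500 * 100 = 12500000
denominator = 125 * 25 * 250 = 781250
card(S) = 12500000 / 781250 = 16

16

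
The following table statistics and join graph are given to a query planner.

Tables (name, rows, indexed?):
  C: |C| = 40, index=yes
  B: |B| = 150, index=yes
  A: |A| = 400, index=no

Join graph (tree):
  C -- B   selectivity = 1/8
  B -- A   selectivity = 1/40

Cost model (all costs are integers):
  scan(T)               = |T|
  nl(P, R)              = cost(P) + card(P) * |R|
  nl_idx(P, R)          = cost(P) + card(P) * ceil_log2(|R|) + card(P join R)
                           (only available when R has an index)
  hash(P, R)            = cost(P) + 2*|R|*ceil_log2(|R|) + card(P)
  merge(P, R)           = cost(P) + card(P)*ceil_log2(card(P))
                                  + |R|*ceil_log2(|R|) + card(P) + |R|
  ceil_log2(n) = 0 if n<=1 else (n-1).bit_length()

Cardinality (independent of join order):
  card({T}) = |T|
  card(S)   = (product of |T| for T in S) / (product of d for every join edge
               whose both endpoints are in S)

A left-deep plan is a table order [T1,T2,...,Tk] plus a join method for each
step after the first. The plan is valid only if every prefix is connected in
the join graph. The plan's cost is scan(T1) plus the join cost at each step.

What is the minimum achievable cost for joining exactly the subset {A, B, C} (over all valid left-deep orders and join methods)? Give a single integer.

5180

Selinger DP over subsets of {A,B,C}:
  {C}: scan cost=40, card=40
  {B}: scan cost=150, card=150
  {A}: scan cost=400, card=400
  {BC}: card=750; try (C,hash)→780, (B,nl_idx)→1110, (B,merge)→1670, (C,merge)→1780, (C,nl_idx)→1800, (B,hash)→2480 …(+2); best=780 via (C,hash)
  {AB}: card=1500; try (B,hash)→3200, (B,nl_idx)→5100, (A,merge)→5500, (B,merge)→5750, (A,hash)→7500, (A,nl)→60150 …(+1); best=3200 via (B,hash)
  {ABC}: card=7500; try (C,hash)→5180, (A,hash)→8730, (A,merge)→13030, (C,nl_idx)→19700, (C,merge)→21480, (C,nl)→63200 …(+1); best=5180 via (C,hash)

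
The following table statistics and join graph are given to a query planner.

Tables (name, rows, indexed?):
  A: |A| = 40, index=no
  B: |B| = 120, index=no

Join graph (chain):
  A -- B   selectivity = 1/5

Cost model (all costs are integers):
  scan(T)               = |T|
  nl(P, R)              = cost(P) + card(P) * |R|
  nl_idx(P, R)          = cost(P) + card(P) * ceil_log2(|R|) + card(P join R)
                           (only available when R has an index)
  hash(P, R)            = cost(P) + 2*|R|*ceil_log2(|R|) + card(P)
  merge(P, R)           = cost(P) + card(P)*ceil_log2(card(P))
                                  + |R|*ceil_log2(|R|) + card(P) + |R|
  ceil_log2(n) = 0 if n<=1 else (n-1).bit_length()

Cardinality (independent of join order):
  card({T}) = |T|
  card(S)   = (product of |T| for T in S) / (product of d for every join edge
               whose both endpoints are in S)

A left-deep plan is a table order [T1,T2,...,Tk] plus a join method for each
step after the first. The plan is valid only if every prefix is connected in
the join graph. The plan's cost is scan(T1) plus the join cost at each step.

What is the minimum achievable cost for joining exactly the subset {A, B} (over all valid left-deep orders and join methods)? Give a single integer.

Selinger DP over subsets of {A,B}:
  {A}: scan cost=40, card=40
  {B}: scan cost=120, card=120
  {AB}: card=960; try (A,hash)→720, (B,merge)→1280, (A,merge)→1360, (B,hash)→1760, (B,nl)→4840, (A,nl)→4920; best=720 via (A,hash)

720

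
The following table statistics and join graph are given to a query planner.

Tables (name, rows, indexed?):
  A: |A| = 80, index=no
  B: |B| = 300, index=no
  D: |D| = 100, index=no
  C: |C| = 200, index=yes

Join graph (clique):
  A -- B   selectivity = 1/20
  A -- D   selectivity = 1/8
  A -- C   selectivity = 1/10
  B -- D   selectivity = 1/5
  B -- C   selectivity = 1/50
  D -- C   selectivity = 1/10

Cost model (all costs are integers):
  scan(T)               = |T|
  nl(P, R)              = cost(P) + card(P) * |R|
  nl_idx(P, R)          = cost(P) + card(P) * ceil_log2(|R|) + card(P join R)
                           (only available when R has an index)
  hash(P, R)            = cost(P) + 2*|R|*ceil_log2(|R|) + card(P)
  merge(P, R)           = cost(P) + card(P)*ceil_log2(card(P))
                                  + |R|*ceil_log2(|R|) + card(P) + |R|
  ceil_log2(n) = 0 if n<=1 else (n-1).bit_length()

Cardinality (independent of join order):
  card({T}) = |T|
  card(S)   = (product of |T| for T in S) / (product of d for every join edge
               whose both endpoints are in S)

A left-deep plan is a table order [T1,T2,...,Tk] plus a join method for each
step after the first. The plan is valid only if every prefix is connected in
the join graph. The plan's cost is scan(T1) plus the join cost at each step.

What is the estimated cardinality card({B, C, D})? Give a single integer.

Tables in S: B(300), C(200), D(100)
Edges inside S: B-D(d=5), B-C(d=50), D-C(d=10)
numerator = 300 * 200 * 100 = 6000000
denominator = 5 * 50 * 10 = 2500
card(S) = 6000000 / 2500 = 2400

2400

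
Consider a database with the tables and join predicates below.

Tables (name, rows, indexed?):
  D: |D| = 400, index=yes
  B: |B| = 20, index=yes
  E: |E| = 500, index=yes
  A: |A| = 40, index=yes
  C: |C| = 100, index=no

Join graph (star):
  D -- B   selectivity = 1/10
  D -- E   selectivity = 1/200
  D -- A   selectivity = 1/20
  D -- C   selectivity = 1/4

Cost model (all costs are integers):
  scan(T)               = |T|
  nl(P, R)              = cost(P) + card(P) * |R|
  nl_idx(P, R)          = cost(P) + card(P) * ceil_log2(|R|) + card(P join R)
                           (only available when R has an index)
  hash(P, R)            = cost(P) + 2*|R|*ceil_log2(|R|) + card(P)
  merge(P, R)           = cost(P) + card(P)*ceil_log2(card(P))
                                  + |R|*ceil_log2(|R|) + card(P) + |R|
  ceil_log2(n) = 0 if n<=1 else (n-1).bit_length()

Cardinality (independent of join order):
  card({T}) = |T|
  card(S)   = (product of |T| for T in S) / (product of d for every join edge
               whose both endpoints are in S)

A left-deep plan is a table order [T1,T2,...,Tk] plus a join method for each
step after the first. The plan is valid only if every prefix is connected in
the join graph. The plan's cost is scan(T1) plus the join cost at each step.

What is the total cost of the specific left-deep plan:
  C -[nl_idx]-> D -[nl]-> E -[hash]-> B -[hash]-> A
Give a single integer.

5086680

step 1: scan C: cost=100, card=100
step 2: join D via nl_idx
    card(P join D) = 100*400/(4) = 10000
    cost = 100 + 100*9 + 10000 = 11000
step 3: join E via nl
    card(P join E) = 10000*500/(200) = 25000
    cost = 11000 + 10000*500 = 5011000
step 4: join B via hash
    card(P join B) = 25000*20/(10) = 50000
    cost = 5011000 + 2*20*5 + 25000 = 5036200
step 5: join A via hash
    card(P join A) = 50000*40/(20) = 100000
    cost = 5036200 + 2*40*6 + 50000 = 5086680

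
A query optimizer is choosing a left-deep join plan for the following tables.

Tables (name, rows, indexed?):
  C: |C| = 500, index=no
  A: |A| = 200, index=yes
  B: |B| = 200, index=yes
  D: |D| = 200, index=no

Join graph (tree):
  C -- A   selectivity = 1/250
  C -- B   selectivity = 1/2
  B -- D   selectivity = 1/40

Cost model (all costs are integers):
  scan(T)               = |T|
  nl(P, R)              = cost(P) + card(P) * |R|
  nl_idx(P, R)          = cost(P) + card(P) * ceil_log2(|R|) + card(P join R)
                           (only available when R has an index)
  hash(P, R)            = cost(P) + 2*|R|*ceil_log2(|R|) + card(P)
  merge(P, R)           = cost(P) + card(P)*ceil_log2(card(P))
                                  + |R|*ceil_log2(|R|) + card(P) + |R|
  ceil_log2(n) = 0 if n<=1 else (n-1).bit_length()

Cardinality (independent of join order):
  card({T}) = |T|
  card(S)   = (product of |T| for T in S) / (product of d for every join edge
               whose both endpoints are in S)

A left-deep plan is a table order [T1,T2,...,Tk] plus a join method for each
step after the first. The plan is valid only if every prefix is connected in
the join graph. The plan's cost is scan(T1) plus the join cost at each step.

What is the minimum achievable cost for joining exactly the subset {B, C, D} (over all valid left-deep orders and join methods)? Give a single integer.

Selinger DP over subsets of {B,C,D}:
  {C}: scan cost=500, card=500
  {B}: scan cost=200, card=200
  {D}: scan cost=200, card=200
  {BC}: card=50000; try (B,hash)→4200, (C,merge)→7000, (B,merge)→7300, (C,hash)→9400, (B,nl_idx)→54500, (C,nl)→100200 …(+1); best=4200 via (B,hash)
  {BD}: card=1000; try (B,nl_idx)→2800, (D,hash)→3600, (B,hash)→3600, (D,merge)→3800, (B,merge)→3800, (D,nl)→40200 …(+1); best=2800 via (B,nl_idx)
  {BCD}: card=250000; try (C,hash)→12800, (C,merge)→18800, (D,hash)→57400, (C,nl)→502800, (D,merge)→856000, (D,nl)→10004200; best=12800 via (C,hash)

12800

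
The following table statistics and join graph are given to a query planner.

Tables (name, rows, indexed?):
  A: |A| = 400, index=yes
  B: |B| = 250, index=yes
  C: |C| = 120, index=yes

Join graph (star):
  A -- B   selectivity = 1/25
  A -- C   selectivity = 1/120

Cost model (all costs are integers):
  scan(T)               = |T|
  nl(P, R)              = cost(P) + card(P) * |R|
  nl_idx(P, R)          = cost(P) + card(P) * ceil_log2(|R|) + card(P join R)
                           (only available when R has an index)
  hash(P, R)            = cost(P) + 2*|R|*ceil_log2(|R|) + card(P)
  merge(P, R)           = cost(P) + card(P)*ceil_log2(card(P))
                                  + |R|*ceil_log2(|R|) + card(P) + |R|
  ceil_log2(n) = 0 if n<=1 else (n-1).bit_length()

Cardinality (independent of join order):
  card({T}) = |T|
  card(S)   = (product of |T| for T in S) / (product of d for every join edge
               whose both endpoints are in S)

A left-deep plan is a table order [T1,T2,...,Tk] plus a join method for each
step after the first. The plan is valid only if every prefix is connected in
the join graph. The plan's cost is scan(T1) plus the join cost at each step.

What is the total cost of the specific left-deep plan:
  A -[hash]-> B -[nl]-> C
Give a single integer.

484800

step 1: scan A: cost=400, card=400
step 2: join B via hash
    card(P join B) = 400*250/(25) = 4000
    cost = 400 + 2*250*8 + 400 = 4800
step 3: join C via nl
    card(P join C) = 4000*120/(120) = 4000
    cost = 4800 + 4000*120 = 484800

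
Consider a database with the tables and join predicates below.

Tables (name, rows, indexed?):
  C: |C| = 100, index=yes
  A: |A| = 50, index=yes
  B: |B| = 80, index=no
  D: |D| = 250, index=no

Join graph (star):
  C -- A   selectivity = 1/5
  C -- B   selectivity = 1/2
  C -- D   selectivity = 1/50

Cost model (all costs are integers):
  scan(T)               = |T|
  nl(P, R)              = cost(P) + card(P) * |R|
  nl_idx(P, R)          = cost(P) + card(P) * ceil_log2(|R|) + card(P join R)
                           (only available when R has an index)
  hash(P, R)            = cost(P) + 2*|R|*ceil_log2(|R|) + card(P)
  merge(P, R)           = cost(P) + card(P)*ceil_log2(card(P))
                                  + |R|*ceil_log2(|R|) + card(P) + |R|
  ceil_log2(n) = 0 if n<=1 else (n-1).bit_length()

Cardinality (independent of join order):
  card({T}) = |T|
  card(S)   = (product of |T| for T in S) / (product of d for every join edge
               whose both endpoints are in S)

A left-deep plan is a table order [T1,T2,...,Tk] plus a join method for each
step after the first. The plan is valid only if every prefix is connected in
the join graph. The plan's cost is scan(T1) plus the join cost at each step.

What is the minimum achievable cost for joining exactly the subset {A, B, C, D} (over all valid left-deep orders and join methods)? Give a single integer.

Selinger DP over subsets of {A,B,C,D}:
  {C}: scan cost=100, card=100
  {A}: scan cost=50, card=50
  {B}: scan cost=80, card=80
  {D}: scan cost=250, card=250
  {AC}: card=1000; try (A,hash)→800, (C,merge)→1200, (A,merge)→1250, (C,nl_idx)→1400, (C,hash)→1500, (A,nl_idx)→1700 …(+2); best=800 via (A,hash)
  {BC}: card=4000; try (B,hash)→1320, (C,merge)→1520, (B,merge)→1540, (C,hash)→1560, (C,nl_idx)→4640, (C,nl)→8080 …(+1); best=1320 via (B,hash)
  {CD}: card=500; try (C,hash)→1900, (C,nl_idx)→2500, (D,merge)→3150, (C,merge)→3300, (D,hash)→4200, (D,nl)→25100 …(+1); best=1900 via (C,hash)
  {ABC}: card=40000; try (B,hash)→2920, (A,hash)→5920, (B,merge)→12440, (A,merge)→53670, (A,nl_idx)→65320, (B,nl)→80800 …(+1); best=2920 via (B,hash)
  {ACD}: card=5000; try (A,hash)→3000, (D,hash)→5800, (A,merge)→7250, (A,nl_idx)→9900, (D,merge)→14050, (A,nl)→26900 …(+1); best=3000 via (A,hash)
  {BCD}: card=20000; try (B,hash)→3520, (B,merge)→7540, (D,hash)→9320, (B,nl)→41900, (D,merge)→55570, (D,nl)→1001320; best=3520 via (B,hash)
  {ABCD}: card=200000; try (B,hash)→9120, (A,hash)→24120, (D,hash)→46920, (B,merge)→73640, (A,nl_idx)→323520, (A,merge)→323870 …(+4); best=9120 via (B,hash)

9120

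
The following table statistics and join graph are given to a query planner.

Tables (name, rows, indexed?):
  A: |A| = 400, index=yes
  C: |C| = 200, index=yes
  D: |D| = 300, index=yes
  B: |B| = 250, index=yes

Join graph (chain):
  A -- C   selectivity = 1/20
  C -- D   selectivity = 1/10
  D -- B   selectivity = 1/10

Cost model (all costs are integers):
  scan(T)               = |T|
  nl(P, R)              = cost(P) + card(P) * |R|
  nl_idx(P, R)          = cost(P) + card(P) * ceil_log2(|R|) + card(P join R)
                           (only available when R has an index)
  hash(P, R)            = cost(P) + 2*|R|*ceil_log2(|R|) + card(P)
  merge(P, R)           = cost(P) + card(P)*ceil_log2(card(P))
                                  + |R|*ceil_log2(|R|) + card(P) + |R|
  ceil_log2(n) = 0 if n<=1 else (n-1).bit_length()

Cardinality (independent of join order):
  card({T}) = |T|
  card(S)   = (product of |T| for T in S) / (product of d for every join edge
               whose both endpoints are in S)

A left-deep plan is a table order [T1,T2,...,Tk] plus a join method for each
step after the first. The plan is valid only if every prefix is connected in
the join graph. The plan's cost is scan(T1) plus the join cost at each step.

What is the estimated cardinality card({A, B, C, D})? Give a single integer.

3000000

Tables in S: A(400), B(250), C(200), D(300)
Edges inside S: A-C(d=20), C-D(d=10), D-B(d=10)
numerator = 400 * 250 * 200 * 300 = 6000000000
denominator = 20 * 10 * 10 = 2000
card(S) = 6000000000 / 2000 = 3000000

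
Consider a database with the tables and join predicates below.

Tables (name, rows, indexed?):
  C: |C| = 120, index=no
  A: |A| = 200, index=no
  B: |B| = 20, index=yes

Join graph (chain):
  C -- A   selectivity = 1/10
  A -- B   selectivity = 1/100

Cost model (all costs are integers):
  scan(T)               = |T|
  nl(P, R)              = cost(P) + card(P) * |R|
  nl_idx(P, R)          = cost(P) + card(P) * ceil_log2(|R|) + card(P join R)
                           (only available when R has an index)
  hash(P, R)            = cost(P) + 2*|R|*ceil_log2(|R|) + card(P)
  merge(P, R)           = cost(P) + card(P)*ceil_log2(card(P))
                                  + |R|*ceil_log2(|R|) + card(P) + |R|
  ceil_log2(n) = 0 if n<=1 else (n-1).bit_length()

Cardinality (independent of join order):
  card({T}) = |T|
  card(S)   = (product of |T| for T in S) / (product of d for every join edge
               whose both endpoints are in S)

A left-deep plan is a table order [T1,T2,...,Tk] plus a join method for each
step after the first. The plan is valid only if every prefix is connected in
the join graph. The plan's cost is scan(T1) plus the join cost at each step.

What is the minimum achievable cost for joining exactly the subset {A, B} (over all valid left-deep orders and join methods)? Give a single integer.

Selinger DP over subsets of {A,B}:
  {A}: scan cost=200, card=200
  {B}: scan cost=20, card=20
  {AB}: card=40; try (B,hash)→600, (B,nl_idx)→1240, (A,merge)→1940, (B,merge)→2120, (A,hash)→3240, (A,nl)→4020 …(+1); best=600 via (B,hash)

600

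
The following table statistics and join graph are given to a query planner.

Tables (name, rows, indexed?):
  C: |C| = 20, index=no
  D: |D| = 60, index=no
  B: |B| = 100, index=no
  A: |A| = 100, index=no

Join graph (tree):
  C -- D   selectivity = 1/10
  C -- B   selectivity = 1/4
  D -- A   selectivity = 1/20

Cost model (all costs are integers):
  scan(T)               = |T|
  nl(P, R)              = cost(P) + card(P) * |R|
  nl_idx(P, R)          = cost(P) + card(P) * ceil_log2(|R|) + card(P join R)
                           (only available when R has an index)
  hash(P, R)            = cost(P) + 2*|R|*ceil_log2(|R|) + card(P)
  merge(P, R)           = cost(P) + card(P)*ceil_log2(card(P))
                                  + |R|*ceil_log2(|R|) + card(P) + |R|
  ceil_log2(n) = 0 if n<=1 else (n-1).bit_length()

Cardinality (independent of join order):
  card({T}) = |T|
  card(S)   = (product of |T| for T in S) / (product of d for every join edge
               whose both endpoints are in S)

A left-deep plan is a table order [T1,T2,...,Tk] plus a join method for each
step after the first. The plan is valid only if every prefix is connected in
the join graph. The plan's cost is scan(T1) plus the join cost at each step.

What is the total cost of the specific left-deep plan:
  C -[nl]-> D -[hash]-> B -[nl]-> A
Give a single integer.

302740

step 1: scan C: cost=20, card=20
step 2: join D via nl
    card(P join D) = 20*60/(10) = 120
    cost = 20 + 20*60 = 1220
step 3: join B via hash
    card(P join B) = 120*100/(4) = 3000
    cost = 1220 + 2*100*7 + 120 = 2740
step 4: join A via nl
    card(P join A) = 3000*100/(20) = 15000
    cost = 2740 + 3000*100 = 302740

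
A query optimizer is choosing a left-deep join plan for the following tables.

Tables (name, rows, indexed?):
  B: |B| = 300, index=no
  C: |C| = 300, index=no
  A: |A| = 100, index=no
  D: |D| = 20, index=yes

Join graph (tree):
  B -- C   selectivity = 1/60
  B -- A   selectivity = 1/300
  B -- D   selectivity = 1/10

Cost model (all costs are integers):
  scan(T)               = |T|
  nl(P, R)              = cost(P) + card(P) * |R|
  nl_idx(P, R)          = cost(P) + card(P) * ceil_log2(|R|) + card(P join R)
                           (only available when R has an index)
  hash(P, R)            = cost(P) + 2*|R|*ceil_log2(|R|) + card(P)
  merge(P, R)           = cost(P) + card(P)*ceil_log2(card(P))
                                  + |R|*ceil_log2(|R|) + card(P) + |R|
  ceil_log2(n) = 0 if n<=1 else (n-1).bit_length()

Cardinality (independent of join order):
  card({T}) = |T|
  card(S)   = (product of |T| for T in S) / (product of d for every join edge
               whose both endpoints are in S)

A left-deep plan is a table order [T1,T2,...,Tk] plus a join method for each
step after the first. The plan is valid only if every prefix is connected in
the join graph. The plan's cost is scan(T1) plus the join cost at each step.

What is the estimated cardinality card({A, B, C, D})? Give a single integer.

1000

Tables in S: A(100), B(300), C(300), D(20)
Edges inside S: B-C(d=60), B-A(d=300), B-D(d=10)
numerator = 100 * 300 * 300 * 20 = 180000000
denominator = 60 * 300 * 10 = 180000
card(S) = 180000000 / 180000 = 1000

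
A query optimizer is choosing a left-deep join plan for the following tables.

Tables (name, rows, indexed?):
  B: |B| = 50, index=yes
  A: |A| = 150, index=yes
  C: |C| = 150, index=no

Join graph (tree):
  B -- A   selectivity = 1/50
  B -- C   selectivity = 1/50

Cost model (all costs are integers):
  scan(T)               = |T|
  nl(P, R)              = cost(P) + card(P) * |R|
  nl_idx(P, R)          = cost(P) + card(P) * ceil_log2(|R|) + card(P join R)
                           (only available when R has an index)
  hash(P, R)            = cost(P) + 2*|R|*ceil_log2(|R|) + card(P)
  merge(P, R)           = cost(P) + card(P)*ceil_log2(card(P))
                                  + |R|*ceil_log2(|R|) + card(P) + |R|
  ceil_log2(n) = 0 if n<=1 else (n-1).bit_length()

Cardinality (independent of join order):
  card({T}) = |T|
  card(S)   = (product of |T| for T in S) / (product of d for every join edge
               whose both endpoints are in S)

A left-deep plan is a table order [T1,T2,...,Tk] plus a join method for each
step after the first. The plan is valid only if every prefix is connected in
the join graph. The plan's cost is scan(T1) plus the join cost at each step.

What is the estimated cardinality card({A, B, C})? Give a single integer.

450

Tables in S: A(150), B(50), C(150)
Edges inside S: B-A(d=50), B-C(d=50)
numerator = 150 * 50 * 150 = 1125000
denominator = 50 * 50 = 2500
card(S) = 1125000 / 2500 = 450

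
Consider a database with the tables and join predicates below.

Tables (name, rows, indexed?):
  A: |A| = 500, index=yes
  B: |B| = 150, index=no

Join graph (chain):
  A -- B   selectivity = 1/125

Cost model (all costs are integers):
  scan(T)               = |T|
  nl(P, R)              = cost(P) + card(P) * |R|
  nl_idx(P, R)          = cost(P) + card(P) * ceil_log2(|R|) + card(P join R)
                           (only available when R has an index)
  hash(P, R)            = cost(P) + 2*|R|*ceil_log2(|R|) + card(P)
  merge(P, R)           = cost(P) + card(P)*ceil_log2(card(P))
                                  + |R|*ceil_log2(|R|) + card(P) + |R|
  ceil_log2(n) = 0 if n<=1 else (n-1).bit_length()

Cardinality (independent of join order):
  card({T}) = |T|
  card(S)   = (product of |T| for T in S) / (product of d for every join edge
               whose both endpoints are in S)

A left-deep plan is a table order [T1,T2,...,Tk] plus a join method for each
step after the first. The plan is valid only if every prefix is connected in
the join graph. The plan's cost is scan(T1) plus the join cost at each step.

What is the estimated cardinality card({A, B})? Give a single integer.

600

Tables in S: A(500), B(150)
Edges inside S: A-B(d=125)
numerator = 500 * 150 = 75000
denominator = 125 = 125
card(S) = 75000 / 125 = 600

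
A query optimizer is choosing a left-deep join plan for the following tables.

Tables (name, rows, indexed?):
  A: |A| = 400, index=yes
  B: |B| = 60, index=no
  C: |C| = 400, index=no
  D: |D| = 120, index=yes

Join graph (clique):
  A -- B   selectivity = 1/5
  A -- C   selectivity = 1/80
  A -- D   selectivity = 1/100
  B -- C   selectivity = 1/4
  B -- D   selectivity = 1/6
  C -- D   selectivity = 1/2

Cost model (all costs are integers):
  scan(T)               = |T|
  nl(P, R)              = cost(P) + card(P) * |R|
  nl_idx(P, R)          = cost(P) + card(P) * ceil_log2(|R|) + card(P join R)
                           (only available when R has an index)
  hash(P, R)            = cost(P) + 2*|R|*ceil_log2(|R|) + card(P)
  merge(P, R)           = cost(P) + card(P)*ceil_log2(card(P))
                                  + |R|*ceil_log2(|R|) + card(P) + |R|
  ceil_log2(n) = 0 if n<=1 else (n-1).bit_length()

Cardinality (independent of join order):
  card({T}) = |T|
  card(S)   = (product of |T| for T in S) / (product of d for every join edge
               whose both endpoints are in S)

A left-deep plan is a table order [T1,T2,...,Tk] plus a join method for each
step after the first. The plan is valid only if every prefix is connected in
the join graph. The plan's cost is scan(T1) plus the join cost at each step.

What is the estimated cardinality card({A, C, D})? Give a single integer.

1200

Tables in S: A(400), C(400), D(120)
Edges inside S: A-C(d=80), A-D(d=100), C-D(d=2)
numerator = 400 * 400 * 120 = 19200000
denominator = 80 * 100 * 2 = 16000
card(S) = 19200000 / 16000 = 1200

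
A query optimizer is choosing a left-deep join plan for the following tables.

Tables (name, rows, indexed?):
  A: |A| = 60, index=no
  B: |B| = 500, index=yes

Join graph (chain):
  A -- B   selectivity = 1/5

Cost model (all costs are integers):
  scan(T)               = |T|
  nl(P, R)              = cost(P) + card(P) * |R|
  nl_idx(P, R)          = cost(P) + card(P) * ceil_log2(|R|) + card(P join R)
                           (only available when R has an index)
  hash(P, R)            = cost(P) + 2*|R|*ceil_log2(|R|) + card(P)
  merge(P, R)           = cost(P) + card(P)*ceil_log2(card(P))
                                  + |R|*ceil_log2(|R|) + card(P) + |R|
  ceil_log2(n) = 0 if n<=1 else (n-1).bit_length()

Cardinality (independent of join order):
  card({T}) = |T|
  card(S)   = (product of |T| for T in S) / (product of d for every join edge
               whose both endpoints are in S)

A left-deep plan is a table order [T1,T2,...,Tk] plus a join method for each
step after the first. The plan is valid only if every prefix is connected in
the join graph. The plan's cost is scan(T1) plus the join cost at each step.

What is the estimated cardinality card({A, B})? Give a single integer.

6000

Tables in S: A(60), B(500)
Edges inside S: A-B(d=5)
numerator = 60 * 500 = 30000
denominator = 5 = 5
card(S) = 30000 / 5 = 6000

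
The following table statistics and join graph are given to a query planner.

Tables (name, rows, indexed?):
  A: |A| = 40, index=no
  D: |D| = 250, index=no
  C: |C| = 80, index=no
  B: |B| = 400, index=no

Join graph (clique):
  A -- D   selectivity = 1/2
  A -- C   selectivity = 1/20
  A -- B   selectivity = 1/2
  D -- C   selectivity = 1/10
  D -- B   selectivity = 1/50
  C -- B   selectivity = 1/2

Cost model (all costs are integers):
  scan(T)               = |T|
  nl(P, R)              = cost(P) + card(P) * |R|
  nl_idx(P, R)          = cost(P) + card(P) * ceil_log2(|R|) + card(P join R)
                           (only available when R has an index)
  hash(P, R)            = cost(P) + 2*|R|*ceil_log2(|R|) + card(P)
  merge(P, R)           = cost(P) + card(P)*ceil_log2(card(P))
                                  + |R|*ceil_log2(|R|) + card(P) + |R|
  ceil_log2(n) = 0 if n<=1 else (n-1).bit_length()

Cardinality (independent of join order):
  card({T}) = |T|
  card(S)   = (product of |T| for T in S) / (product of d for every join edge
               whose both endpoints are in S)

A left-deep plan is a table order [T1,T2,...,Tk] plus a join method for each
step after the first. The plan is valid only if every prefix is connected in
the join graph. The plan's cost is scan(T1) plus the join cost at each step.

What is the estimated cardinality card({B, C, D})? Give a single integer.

8000

Tables in S: B(400), C(80), D(250)
Edges inside S: D-C(d=10), D-B(d=50), C-B(d=2)
numerator = 400 * 80 * 250 = 8000000
denominator = 10 * 50 * 2 = 1000
card(S) = 8000000 / 1000 = 8000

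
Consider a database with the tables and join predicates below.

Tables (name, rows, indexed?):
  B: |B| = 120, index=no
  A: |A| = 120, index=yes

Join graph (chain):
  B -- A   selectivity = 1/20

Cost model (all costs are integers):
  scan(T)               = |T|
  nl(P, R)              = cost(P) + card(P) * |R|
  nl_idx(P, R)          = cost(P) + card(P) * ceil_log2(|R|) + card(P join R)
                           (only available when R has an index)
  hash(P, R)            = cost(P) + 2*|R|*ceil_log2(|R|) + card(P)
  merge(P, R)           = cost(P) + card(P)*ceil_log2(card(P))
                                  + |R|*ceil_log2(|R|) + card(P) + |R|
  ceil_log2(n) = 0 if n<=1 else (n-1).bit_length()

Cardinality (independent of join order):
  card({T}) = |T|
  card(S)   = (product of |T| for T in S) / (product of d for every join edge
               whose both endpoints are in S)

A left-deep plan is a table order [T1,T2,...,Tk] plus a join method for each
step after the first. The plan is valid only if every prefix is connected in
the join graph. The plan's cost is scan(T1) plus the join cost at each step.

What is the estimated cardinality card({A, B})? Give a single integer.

720

Tables in S: A(120), B(120)
Edges inside S: B-A(d=20)
numerator = 120 * 120 = 14400
denominator = 20 = 20
card(S) = 14400 / 20 = 720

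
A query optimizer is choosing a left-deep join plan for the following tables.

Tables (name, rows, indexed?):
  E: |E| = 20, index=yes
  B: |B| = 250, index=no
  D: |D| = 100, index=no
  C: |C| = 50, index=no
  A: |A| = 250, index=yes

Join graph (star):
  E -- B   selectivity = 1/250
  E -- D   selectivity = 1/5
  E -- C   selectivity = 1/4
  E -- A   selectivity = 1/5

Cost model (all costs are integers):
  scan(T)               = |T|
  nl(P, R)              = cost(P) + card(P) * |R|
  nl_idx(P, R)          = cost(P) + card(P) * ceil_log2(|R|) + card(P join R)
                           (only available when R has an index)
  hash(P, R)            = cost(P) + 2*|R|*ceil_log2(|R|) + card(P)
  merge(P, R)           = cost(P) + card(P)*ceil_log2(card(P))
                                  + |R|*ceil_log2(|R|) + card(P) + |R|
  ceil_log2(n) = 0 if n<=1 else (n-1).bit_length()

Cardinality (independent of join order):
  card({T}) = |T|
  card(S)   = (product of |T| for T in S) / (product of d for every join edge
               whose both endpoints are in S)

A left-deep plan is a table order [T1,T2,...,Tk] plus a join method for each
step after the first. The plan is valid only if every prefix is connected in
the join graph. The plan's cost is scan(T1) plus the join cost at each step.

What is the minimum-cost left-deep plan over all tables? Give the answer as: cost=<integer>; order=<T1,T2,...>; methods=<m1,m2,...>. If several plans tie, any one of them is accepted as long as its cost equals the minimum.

Selinger DP (subsets sized 1..n):
  {E}: scan cost=20, card=20
  {B}: scan cost=250, card=250
  {D}: scan cost=100, card=100
  {C}: scan cost=50, card=50
  {A}: scan cost=250, card=250
  {BE}: card=20; try (E,hash)→700, (E,nl_idx)→1520, (B,merge)→2390, (E,merge)→2620, (B,hash)→4040, (B,nl)→5020 …(+1); best=700 via (E,hash)
  {DE}: card=400; try (E,hash)→400, (D,merge)→940, (E,nl_idx)→1000, (E,merge)→1020, (D,hash)→1440, (D,nl)→2020 …(+1); best=400 via (E,hash)
  {CE}: card=250; try (E,hash)→300, (C,merge)→490, (E,merge)→520, (E,nl_idx)→550, (C,hash)→640, (C,nl)→1020 …(+1); best=300 via (E,hash)
  {AE}: card=1000; try (E,hash)→700, (A,nl_idx)→1180, (A,merge)→2390, (E,nl_idx)→2500, (E,merge)→2620, (A,hash)→4040 …(+2); best=700 via (E,hash)
  {BDE}: card=400; try (D,merge)→1620, (D,hash)→2120, (D,nl)→2700, (B,hash)→4800, (B,merge)→6650, (B,nl)→100400; best=1620 via (D,merge)
  {BCE}: card=250; try (C,merge)→1170, (C,hash)→1320, (C,nl)→1700, (B,hash)→4550, (B,merge)→4800, (B,nl)→62800; best=1170 via (C,merge)
  {ABE}: card=1000; try (A,nl_idx)→1860, (A,merge)→3070, (A,hash)→4720, (B,hash)→5700, (A,nl)→5700, (B,merge)→13950 …(+1); best=1860 via (A,nl_idx)
  {CDE}: card=5000; try (C,hash)→1400, (D,hash)→1950, (D,merge)→3350, (C,merge)→4750, (C,nl)→20400, (D,nl)→25300; best=1400 via (C,hash)
  {ADE}: card=20000; try (D,hash)→3100, (A,hash)→4800, (A,merge)→6650, (D,merge)→12500, (A,nl_idx)→23600, (A,nl)→100400 …(+1); best=3100 via (D,hash)
  {ACE}: card=12500; try (C,hash)→2300, (A,hash)→4550, (A,merge)→4800, (C,merge)→12050, (A,nl_idx)→14800, (C,nl)→50700 …(+1); best=2300 via (C,hash)
  {BCDE}: card=5000; try (C,hash)→2620, (D,hash)→2820, (D,merge)→4220, (C,merge)→5970, (B,hash)→10400, (C,nl)→21620 …(+3); best=2620 via (C,hash)
  {ABDE}: card=20000; try (D,hash)→4260, (A,hash)→6020, (A,merge)→7870, (D,merge)→13660, (A,nl_idx)→24820, (B,hash)→27100 …(+4); best=4260 via (D,hash)
  {ABCE}: card=12500; try (C,hash)→3460, (A,hash)→5420, (A,merge)→5670, (C,merge)→13210, (A,nl_idx)→15670, (B,hash)→18800 …(+4); best=3460 via (C,hash)
  {ACDE}: card=250000; try (A,hash)→10400, (D,hash)→16200, (C,hash)→23700, (A,merge)→73650, (D,merge)→190600, (A,nl_idx)→291400 …(+4); best=10400 via (A,hash)
  {ABCDE}: card=250000; try (A,hash)→11620, (D,hash)→17360, (C,hash)→24860, (A,merge)→74870, (D,merge)→191760, (B,hash)→264400 …(+7); best=11620 via (A,hash)

cost=11620; order=B,E,D,C,A; methods=hash,merge,hash,hash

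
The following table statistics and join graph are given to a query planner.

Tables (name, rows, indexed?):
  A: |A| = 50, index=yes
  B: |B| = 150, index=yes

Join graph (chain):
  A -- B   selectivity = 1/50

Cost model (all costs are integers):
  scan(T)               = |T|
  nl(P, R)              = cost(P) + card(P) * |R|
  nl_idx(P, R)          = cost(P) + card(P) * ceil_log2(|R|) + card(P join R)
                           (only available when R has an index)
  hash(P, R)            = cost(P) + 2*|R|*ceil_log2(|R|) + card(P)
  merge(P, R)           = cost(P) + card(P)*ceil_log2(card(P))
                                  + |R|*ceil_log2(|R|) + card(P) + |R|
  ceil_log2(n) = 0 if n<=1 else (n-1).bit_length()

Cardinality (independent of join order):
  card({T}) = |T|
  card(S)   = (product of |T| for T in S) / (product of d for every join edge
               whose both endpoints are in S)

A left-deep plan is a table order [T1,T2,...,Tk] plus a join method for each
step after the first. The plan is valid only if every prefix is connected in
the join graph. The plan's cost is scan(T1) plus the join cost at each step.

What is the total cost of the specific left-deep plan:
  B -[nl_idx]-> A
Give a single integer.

1200

step 1: scan B: cost=150, card=150
step 2: join A via nl_idx
    card(P join A) = 150*50/(50) = 150
    cost = 150 + 150*6 + 150 = 1200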